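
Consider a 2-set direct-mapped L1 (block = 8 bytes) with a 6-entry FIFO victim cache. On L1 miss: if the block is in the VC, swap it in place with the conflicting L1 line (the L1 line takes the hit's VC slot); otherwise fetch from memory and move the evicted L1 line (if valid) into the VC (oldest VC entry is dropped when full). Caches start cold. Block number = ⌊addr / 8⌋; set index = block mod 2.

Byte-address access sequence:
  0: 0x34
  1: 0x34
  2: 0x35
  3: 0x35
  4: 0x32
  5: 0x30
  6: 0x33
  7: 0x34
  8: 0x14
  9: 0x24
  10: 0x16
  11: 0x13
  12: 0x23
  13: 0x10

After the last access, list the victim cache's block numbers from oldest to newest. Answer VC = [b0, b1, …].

#0 0x34→b6/s0 MISS; vc=[]
#1 0x34→b6/s0 L1-HIT; vc=[]
#2 0x35→b6/s0 L1-HIT; vc=[]
#3 0x35→b6/s0 L1-HIT; vc=[]
#4 0x32→b6/s0 L1-HIT; vc=[]
#5 0x30→b6/s0 L1-HIT; vc=[]
#6 0x33→b6/s0 L1-HIT; vc=[]
#7 0x34→b6/s0 L1-HIT; vc=[]
#8 0x14→b2/s0 MISS; vc=[6]
#9 0x24→b4/s0 MISS; vc=[6,2]
#10 0x16→b2/s0 VC-HIT; vc=[6,4]
#11 0x13→b2/s0 L1-HIT; vc=[6,4]
#12 0x23→b4/s0 VC-HIT; vc=[6,2]
#13 0x10→b2/s0 VC-HIT; vc=[6,4]

VC = [6, 4]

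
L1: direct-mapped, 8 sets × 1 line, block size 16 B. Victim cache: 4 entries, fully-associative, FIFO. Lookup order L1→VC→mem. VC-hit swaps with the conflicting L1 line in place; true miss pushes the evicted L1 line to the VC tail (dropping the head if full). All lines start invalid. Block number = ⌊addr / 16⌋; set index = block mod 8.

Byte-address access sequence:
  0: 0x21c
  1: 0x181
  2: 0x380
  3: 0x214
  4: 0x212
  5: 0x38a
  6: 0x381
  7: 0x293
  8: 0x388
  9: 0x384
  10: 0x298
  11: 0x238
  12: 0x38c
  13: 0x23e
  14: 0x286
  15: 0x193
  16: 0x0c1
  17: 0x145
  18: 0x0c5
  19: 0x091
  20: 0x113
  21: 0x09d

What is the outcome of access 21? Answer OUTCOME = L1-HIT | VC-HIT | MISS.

#0 0x21c→b33/s1 MISS; vc=[]
#1 0x181→b24/s0 MISS; vc=[]
#2 0x380→b56/s0 MISS; vc=[24]
#3 0x214→b33/s1 L1-HIT; vc=[24]
#4 0x212→b33/s1 L1-HIT; vc=[24]
#5 0x38a→b56/s0 L1-HIT; vc=[24]
#6 0x381→b56/s0 L1-HIT; vc=[24]
#7 0x293→b41/s1 MISS; vc=[24,33]
#8 0x388→b56/s0 L1-HIT; vc=[24,33]
#9 0x384→b56/s0 L1-HIT; vc=[24,33]
#10 0x298→b41/s1 L1-HIT; vc=[24,33]
#11 0x238→b35/s3 MISS; vc=[24,33]
#12 0x38c→b56/s0 L1-HIT; vc=[24,33]
#13 0x23e→b35/s3 L1-HIT; vc=[24,33]
#14 0x286→b40/s0 MISS; vc=[24,33,56]
#15 0x193→b25/s1 MISS; vc=[24,33,56,41]
#16 0xc1→b12/s4 MISS; vc=[24,33,56,41]
#17 0x145→b20/s4 MISS; vc=[33,56,41,12]
#18 0xc5→b12/s4 VC-HIT; vc=[33,56,41,20]
#19 0x91→b9/s1 MISS; vc=[56,41,20,25]
#20 0x113→b17/s1 MISS; vc=[41,20,25,9]
#21 0x9d→b9/s1 VC-HIT; vc=[41,20,25,17]

OUTCOME = VC-HIT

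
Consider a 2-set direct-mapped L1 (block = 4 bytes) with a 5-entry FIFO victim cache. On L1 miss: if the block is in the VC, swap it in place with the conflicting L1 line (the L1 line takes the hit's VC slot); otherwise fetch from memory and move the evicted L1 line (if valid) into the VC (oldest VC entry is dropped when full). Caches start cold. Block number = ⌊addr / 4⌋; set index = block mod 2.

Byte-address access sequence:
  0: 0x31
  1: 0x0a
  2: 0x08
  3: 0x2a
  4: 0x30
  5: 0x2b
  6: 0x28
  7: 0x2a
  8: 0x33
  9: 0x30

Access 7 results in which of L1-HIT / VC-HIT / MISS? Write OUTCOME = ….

  [0] addr=0x31 blk=12 s=0: MISS | VC []
  [1] addr=0xa blk=2 s=0: MISS | VC [12]
  [2] addr=0x8 blk=2 s=0: L1-HIT | VC [12]
  [3] addr=0x2a blk=10 s=0: MISS | VC [12, 2]
  [4] addr=0x30 blk=12 s=0: VC-HIT | VC [10, 2]
  [5] addr=0x2b blk=10 s=0: VC-HIT | VC [12, 2]
  [6] addr=0x28 blk=10 s=0: L1-HIT | VC [12, 2]
  [7] addr=0x2a blk=10 s=0: L1-HIT | VC [12, 2]
  [8] addr=0x33 blk=12 s=0: VC-HIT | VC [10, 2]
  [9] addr=0x30 blk=12 s=0: L1-HIT | VC [10, 2]

OUTCOME = L1-HIT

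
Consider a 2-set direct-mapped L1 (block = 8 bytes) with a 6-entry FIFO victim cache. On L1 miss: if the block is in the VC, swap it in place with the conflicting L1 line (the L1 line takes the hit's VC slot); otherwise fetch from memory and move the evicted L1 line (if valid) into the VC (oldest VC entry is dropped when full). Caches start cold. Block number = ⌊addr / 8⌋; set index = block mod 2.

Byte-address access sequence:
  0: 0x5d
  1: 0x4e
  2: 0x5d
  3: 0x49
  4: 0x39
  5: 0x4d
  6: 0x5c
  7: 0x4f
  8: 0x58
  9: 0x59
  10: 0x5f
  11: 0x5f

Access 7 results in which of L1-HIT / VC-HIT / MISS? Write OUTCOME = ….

  [0] addr=0x5d blk=11 s=1: MISS | VC []
  [1] addr=0x4e blk=9 s=1: MISS | VC [11]
  [2] addr=0x5d blk=11 s=1: VC-HIT | VC [9]
  [3] addr=0x49 blk=9 s=1: VC-HIT | VC [11]
  [4] addr=0x39 blk=7 s=1: MISS | VC [11, 9]
  [5] addr=0x4d blk=9 s=1: VC-HIT | VC [11, 7]
  [6] addr=0x5c blk=11 s=1: VC-HIT | VC [9, 7]
  [7] addr=0x4f blk=9 s=1: VC-HIT | VC [11, 7]
  [8] addr=0x58 blk=11 s=1: VC-HIT | VC [9, 7]
  [9] addr=0x59 blk=11 s=1: L1-HIT | VC [9, 7]
  [10] addr=0x5f blk=11 s=1: L1-HIT | VC [9, 7]
  [11] addr=0x5f blk=11 s=1: L1-HIT | VC [9, 7]

OUTCOME = VC-HIT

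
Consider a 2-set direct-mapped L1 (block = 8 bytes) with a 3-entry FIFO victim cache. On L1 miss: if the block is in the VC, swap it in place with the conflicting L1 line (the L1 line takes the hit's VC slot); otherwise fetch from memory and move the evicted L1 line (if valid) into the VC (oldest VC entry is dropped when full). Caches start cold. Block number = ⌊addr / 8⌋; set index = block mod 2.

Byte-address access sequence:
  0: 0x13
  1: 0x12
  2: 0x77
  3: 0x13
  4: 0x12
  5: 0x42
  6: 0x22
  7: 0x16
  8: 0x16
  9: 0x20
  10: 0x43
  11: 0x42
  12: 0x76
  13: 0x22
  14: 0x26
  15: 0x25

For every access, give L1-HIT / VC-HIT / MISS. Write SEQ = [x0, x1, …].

SEQ = [MISS, L1-HIT, MISS, VC-HIT, L1-HIT, MISS, MISS, VC-HIT, L1-HIT, VC-HIT, VC-HIT, L1-HIT, VC-HIT, VC-HIT, L1-HIT, L1-HIT]

  [0] addr=0x13 blk=2 s=0: MISS | VC []
  [1] addr=0x12 blk=2 s=0: L1-HIT | VC []
  [2] addr=0x77 blk=14 s=0: MISS | VC [2]
  [3] addr=0x13 blk=2 s=0: VC-HIT | VC [14]
  [4] addr=0x12 blk=2 s=0: L1-HIT | VC [14]
  [5] addr=0x42 blk=8 s=0: MISS | VC [14, 2]
  [6] addr=0x22 blk=4 s=0: MISS | VC [14, 2, 8]
  [7] addr=0x16 blk=2 s=0: VC-HIT | VC [14, 4, 8]
  [8] addr=0x16 blk=2 s=0: L1-HIT | VC [14, 4, 8]
  [9] addr=0x20 blk=4 s=0: VC-HIT | VC [14, 2, 8]
  [10] addr=0x43 blk=8 s=0: VC-HIT | VC [14, 2, 4]
  [11] addr=0x42 blk=8 s=0: L1-HIT | VC [14, 2, 4]
  [12] addr=0x76 blk=14 s=0: VC-HIT | VC [8, 2, 4]
  [13] addr=0x22 blk=4 s=0: VC-HIT | VC [8, 2, 14]
  [14] addr=0x26 blk=4 s=0: L1-HIT | VC [8, 2, 14]
  [15] addr=0x25 blk=4 s=0: L1-HIT | VC [8, 2, 14]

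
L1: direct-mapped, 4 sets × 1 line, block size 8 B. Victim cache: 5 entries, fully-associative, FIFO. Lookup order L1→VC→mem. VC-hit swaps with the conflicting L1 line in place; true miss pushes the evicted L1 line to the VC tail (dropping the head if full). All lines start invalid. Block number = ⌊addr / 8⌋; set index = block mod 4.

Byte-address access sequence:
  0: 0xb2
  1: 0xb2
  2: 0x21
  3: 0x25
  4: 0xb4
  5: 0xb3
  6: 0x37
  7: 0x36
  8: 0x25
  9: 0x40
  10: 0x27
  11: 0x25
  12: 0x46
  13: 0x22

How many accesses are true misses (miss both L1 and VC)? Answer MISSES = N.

#0 0xb2→b22/s2 MISS; vc=[]
#1 0xb2→b22/s2 L1-HIT; vc=[]
#2 0x21→b4/s0 MISS; vc=[]
#3 0x25→b4/s0 L1-HIT; vc=[]
#4 0xb4→b22/s2 L1-HIT; vc=[]
#5 0xb3→b22/s2 L1-HIT; vc=[]
#6 0x37→b6/s2 MISS; vc=[22]
#7 0x36→b6/s2 L1-HIT; vc=[22]
#8 0x25→b4/s0 L1-HIT; vc=[22]
#9 0x40→b8/s0 MISS; vc=[22,4]
#10 0x27→b4/s0 VC-HIT; vc=[22,8]
#11 0x25→b4/s0 L1-HIT; vc=[22,8]
#12 0x46→b8/s0 VC-HIT; vc=[22,4]
#13 0x22→b4/s0 VC-HIT; vc=[22,8]

MISSES = 4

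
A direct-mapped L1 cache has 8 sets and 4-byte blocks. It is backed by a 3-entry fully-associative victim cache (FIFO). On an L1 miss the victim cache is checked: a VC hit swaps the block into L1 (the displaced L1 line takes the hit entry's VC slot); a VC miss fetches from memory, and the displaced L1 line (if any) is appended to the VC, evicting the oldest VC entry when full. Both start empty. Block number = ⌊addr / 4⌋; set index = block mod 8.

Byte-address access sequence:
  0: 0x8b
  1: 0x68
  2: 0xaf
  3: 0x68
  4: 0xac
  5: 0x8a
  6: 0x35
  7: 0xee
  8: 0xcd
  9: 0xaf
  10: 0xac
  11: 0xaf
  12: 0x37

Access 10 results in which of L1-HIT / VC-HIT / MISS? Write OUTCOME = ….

#0 0x8b→b34/s2 MISS; vc=[]
#1 0x68→b26/s2 MISS; vc=[34]
#2 0xaf→b43/s3 MISS; vc=[34]
#3 0x68→b26/s2 L1-HIT; vc=[34]
#4 0xac→b43/s3 L1-HIT; vc=[34]
#5 0x8a→b34/s2 VC-HIT; vc=[26]
#6 0x35→b13/s5 MISS; vc=[26]
#7 0xee→b59/s3 MISS; vc=[26,43]
#8 0xcd→b51/s3 MISS; vc=[26,43,59]
#9 0xaf→b43/s3 VC-HIT; vc=[26,51,59]
#10 0xac→b43/s3 L1-HIT; vc=[26,51,59]
#11 0xaf→b43/s3 L1-HIT; vc=[26,51,59]
#12 0x37→b13/s5 L1-HIT; vc=[26,51,59]

OUTCOME = L1-HIT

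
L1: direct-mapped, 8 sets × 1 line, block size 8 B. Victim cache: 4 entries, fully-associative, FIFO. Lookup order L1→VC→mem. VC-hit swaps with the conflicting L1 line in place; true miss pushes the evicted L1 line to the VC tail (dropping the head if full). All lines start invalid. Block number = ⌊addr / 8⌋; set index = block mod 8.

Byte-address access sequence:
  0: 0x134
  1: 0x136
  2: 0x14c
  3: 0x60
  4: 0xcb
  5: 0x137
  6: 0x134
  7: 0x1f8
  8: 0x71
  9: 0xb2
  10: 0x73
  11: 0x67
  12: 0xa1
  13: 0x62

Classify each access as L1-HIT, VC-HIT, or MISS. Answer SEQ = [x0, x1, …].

#0 0x134→b38/s6 MISS; vc=[]
#1 0x136→b38/s6 L1-HIT; vc=[]
#2 0x14c→b41/s1 MISS; vc=[]
#3 0x60→b12/s4 MISS; vc=[]
#4 0xcb→b25/s1 MISS; vc=[41]
#5 0x137→b38/s6 L1-HIT; vc=[41]
#6 0x134→b38/s6 L1-HIT; vc=[41]
#7 0x1f8→b63/s7 MISS; vc=[41]
#8 0x71→b14/s6 MISS; vc=[41,38]
#9 0xb2→b22/s6 MISS; vc=[41,38,14]
#10 0x73→b14/s6 VC-HIT; vc=[41,38,22]
#11 0x67→b12/s4 L1-HIT; vc=[41,38,22]
#12 0xa1→b20/s4 MISS; vc=[41,38,22,12]
#13 0x62→b12/s4 VC-HIT; vc=[41,38,22,20]

SEQ = [MISS, L1-HIT, MISS, MISS, MISS, L1-HIT, L1-HIT, MISS, MISS, MISS, VC-HIT, L1-HIT, MISS, VC-HIT]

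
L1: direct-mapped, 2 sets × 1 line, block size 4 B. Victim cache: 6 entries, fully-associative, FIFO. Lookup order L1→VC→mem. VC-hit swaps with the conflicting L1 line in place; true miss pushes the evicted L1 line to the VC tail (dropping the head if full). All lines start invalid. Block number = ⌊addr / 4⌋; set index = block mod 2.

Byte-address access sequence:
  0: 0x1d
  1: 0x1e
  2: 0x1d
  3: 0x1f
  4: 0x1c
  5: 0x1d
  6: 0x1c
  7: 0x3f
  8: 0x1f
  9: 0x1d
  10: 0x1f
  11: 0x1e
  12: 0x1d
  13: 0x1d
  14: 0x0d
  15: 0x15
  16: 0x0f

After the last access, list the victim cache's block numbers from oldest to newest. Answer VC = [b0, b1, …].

#0 0x1d→b7/s1 MISS; vc=[]
#1 0x1e→b7/s1 L1-HIT; vc=[]
#2 0x1d→b7/s1 L1-HIT; vc=[]
#3 0x1f→b7/s1 L1-HIT; vc=[]
#4 0x1c→b7/s1 L1-HIT; vc=[]
#5 0x1d→b7/s1 L1-HIT; vc=[]
#6 0x1c→b7/s1 L1-HIT; vc=[]
#7 0x3f→b15/s1 MISS; vc=[7]
#8 0x1f→b7/s1 VC-HIT; vc=[15]
#9 0x1d→b7/s1 L1-HIT; vc=[15]
#10 0x1f→b7/s1 L1-HIT; vc=[15]
#11 0x1e→b7/s1 L1-HIT; vc=[15]
#12 0x1d→b7/s1 L1-HIT; vc=[15]
#13 0x1d→b7/s1 L1-HIT; vc=[15]
#14 0xd→b3/s1 MISS; vc=[15,7]
#15 0x15→b5/s1 MISS; vc=[15,7,3]
#16 0xf→b3/s1 VC-HIT; vc=[15,7,5]

VC = [15, 7, 5]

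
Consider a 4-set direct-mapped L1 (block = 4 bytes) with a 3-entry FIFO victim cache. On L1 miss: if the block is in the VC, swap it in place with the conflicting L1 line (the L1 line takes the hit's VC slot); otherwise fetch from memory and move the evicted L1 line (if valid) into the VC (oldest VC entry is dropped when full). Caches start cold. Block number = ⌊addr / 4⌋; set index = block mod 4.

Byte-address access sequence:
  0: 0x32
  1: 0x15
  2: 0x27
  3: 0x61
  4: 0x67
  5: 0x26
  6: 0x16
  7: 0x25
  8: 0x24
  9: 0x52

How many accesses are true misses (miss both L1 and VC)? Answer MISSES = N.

MISSES = 6

  [0] addr=0x32 blk=12 s=0: MISS | VC []
  [1] addr=0x15 blk=5 s=1: MISS | VC []
  [2] addr=0x27 blk=9 s=1: MISS | VC [5]
  [3] addr=0x61 blk=24 s=0: MISS | VC [5, 12]
  [4] addr=0x67 blk=25 s=1: MISS | VC [5, 12, 9]
  [5] addr=0x26 blk=9 s=1: VC-HIT | VC [5, 12, 25]
  [6] addr=0x16 blk=5 s=1: VC-HIT | VC [9, 12, 25]
  [7] addr=0x25 blk=9 s=1: VC-HIT | VC [5, 12, 25]
  [8] addr=0x24 blk=9 s=1: L1-HIT | VC [5, 12, 25]
  [9] addr=0x52 blk=20 s=0: MISS | VC [12, 25, 24]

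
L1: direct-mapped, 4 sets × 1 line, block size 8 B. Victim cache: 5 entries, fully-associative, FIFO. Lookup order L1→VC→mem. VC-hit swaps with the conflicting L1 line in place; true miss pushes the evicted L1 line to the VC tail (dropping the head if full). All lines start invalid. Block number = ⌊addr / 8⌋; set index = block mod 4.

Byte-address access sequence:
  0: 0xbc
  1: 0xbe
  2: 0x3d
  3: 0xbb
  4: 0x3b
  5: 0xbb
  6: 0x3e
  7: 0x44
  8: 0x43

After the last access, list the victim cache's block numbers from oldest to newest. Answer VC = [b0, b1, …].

VC = [23]

#0 0xbc→b23/s3 MISS; vc=[]
#1 0xbe→b23/s3 L1-HIT; vc=[]
#2 0x3d→b7/s3 MISS; vc=[23]
#3 0xbb→b23/s3 VC-HIT; vc=[7]
#4 0x3b→b7/s3 VC-HIT; vc=[23]
#5 0xbb→b23/s3 VC-HIT; vc=[7]
#6 0x3e→b7/s3 VC-HIT; vc=[23]
#7 0x44→b8/s0 MISS; vc=[23]
#8 0x43→b8/s0 L1-HIT; vc=[23]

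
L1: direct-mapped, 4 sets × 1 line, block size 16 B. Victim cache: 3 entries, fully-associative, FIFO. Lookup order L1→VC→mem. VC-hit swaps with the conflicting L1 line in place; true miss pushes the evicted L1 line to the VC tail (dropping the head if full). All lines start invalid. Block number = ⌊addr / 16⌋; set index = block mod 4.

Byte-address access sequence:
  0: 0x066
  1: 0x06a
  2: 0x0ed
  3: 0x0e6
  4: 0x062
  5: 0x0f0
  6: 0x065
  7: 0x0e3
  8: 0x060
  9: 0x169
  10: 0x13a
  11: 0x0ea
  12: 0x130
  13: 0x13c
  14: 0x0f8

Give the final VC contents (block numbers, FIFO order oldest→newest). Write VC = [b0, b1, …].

VC = [22, 6, 19]

  [0] addr=0x66 blk=6 s=2: MISS | VC []
  [1] addr=0x6a blk=6 s=2: L1-HIT | VC []
  [2] addr=0xed blk=14 s=2: MISS | VC [6]
  [3] addr=0xe6 blk=14 s=2: L1-HIT | VC [6]
  [4] addr=0x62 blk=6 s=2: VC-HIT | VC [14]
  [5] addr=0xf0 blk=15 s=3: MISS | VC [14]
  [6] addr=0x65 blk=6 s=2: L1-HIT | VC [14]
  [7] addr=0xe3 blk=14 s=2: VC-HIT | VC [6]
  [8] addr=0x60 blk=6 s=2: VC-HIT | VC [14]
  [9] addr=0x169 blk=22 s=2: MISS | VC [14, 6]
  [10] addr=0x13a blk=19 s=3: MISS | VC [14, 6, 15]
  [11] addr=0xea blk=14 s=2: VC-HIT | VC [22, 6, 15]
  [12] addr=0x130 blk=19 s=3: L1-HIT | VC [22, 6, 15]
  [13] addr=0x13c blk=19 s=3: L1-HIT | VC [22, 6, 15]
  [14] addr=0xf8 blk=15 s=3: VC-HIT | VC [22, 6, 19]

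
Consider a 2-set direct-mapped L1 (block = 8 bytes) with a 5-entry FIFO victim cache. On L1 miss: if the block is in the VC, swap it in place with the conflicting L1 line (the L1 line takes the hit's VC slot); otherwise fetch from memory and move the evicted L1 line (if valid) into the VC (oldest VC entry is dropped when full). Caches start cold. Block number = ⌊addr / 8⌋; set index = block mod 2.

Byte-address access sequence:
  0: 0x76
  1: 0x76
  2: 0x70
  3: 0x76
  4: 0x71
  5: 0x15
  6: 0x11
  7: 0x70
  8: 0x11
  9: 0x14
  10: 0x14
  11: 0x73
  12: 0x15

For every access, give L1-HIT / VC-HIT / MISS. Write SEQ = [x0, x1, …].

#0 0x76→b14/s0 MISS; vc=[]
#1 0x76→b14/s0 L1-HIT; vc=[]
#2 0x70→b14/s0 L1-HIT; vc=[]
#3 0x76→b14/s0 L1-HIT; vc=[]
#4 0x71→b14/s0 L1-HIT; vc=[]
#5 0x15→b2/s0 MISS; vc=[14]
#6 0x11→b2/s0 L1-HIT; vc=[14]
#7 0x70→b14/s0 VC-HIT; vc=[2]
#8 0x11→b2/s0 VC-HIT; vc=[14]
#9 0x14→b2/s0 L1-HIT; vc=[14]
#10 0x14→b2/s0 L1-HIT; vc=[14]
#11 0x73→b14/s0 VC-HIT; vc=[2]
#12 0x15→b2/s0 VC-HIT; vc=[14]

SEQ = [MISS, L1-HIT, L1-HIT, L1-HIT, L1-HIT, MISS, L1-HIT, VC-HIT, VC-HIT, L1-HIT, L1-HIT, VC-HIT, VC-HIT]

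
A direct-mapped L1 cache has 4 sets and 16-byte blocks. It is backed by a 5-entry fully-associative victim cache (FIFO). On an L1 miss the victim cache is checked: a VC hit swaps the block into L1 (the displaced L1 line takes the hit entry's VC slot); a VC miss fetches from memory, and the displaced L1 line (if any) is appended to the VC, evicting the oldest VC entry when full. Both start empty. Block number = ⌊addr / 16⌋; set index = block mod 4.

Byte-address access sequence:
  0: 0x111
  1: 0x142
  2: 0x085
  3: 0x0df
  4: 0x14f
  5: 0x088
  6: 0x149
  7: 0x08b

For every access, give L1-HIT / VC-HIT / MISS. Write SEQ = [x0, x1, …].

0: 0x111 (blk 17, set 1) → MISS  vc=[]
1: 0x142 (blk 20, set 0) → MISS  vc=[]
2: 0x85 (blk 8, set 0) → MISS  vc=[20]
3: 0xdf (blk 13, set 1) → MISS  vc=[20, 17]
4: 0x14f (blk 20, set 0) → VC-HIT  vc=[8, 17]
5: 0x88 (blk 8, set 0) → VC-HIT  vc=[20, 17]
6: 0x149 (blk 20, set 0) → VC-HIT  vc=[8, 17]
7: 0x8b (blk 8, set 0) → VC-HIT  vc=[20, 17]

SEQ = [MISS, MISS, MISS, MISS, VC-HIT, VC-HIT, VC-HIT, VC-HIT]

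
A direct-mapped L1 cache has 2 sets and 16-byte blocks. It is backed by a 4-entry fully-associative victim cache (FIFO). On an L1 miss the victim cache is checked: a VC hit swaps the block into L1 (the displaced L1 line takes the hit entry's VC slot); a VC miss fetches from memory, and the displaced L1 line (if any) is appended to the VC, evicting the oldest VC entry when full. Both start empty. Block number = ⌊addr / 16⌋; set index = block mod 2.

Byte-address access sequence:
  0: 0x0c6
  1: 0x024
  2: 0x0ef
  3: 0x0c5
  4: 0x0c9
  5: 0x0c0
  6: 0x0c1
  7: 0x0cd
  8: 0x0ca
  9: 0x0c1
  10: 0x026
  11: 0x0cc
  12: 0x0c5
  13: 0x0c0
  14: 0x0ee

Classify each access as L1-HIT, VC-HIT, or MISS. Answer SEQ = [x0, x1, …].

0: 0xc6 (blk 12, set 0) → MISS  vc=[]
1: 0x24 (blk 2, set 0) → MISS  vc=[12]
2: 0xef (blk 14, set 0) → MISS  vc=[12, 2]
3: 0xc5 (blk 12, set 0) → VC-HIT  vc=[14, 2]
4: 0xc9 (blk 12, set 0) → L1-HIT  vc=[14, 2]
5: 0xc0 (blk 12, set 0) → L1-HIT  vc=[14, 2]
6: 0xc1 (blk 12, set 0) → L1-HIT  vc=[14, 2]
7: 0xcd (blk 12, set 0) → L1-HIT  vc=[14, 2]
8: 0xca (blk 12, set 0) → L1-HIT  vc=[14, 2]
9: 0xc1 (blk 12, set 0) → L1-HIT  vc=[14, 2]
10: 0x26 (blk 2, set 0) → VC-HIT  vc=[14, 12]
11: 0xcc (blk 12, set 0) → VC-HIT  vc=[14, 2]
12: 0xc5 (blk 12, set 0) → L1-HIT  vc=[14, 2]
13: 0xc0 (blk 12, set 0) → L1-HIT  vc=[14, 2]
14: 0xee (blk 14, set 0) → VC-HIT  vc=[12, 2]

SEQ = [MISS, MISS, MISS, VC-HIT, L1-HIT, L1-HIT, L1-HIT, L1-HIT, L1-HIT, L1-HIT, VC-HIT, VC-HIT, L1-HIT, L1-HIT, VC-HIT]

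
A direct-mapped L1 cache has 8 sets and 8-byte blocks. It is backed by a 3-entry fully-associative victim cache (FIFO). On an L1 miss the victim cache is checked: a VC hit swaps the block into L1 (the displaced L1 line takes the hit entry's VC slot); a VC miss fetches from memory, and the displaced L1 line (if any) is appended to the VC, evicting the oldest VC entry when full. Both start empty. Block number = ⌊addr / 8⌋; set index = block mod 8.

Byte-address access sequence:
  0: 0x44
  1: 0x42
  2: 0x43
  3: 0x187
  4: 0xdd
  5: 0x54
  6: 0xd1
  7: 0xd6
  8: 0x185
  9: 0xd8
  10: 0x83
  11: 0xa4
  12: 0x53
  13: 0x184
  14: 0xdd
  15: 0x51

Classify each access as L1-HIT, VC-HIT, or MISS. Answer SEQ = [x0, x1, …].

SEQ = [MISS, L1-HIT, L1-HIT, MISS, MISS, MISS, MISS, L1-HIT, L1-HIT, L1-HIT, MISS, MISS, VC-HIT, VC-HIT, L1-HIT, L1-HIT]

0: 0x44 (blk 8, set 0) → MISS  vc=[]
1: 0x42 (blk 8, set 0) → L1-HIT  vc=[]
2: 0x43 (blk 8, set 0) → L1-HIT  vc=[]
3: 0x187 (blk 48, set 0) → MISS  vc=[8]
4: 0xdd (blk 27, set 3) → MISS  vc=[8]
5: 0x54 (blk 10, set 2) → MISS  vc=[8]
6: 0xd1 (blk 26, set 2) → MISS  vc=[8, 10]
7: 0xd6 (blk 26, set 2) → L1-HIT  vc=[8, 10]
8: 0x185 (blk 48, set 0) → L1-HIT  vc=[8, 10]
9: 0xd8 (blk 27, set 3) → L1-HIT  vc=[8, 10]
10: 0x83 (blk 16, set 0) → MISS  vc=[8, 10, 48]
11: 0xa4 (blk 20, set 4) → MISS  vc=[8, 10, 48]
12: 0x53 (blk 10, set 2) → VC-HIT  vc=[8, 26, 48]
13: 0x184 (blk 48, set 0) → VC-HIT  vc=[8, 26, 16]
14: 0xdd (blk 27, set 3) → L1-HIT  vc=[8, 26, 16]
15: 0x51 (blk 10, set 2) → L1-HIT  vc=[8, 26, 16]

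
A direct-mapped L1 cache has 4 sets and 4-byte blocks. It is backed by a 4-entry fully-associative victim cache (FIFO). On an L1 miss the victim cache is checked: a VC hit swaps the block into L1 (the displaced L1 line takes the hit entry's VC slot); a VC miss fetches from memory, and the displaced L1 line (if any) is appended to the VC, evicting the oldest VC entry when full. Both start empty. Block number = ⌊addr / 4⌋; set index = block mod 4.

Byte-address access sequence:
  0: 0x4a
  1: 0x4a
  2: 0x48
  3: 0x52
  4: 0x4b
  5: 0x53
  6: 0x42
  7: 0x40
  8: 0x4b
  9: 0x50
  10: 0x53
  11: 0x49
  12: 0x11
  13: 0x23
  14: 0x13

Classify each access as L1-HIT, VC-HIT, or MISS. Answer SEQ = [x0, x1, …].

SEQ = [MISS, L1-HIT, L1-HIT, MISS, L1-HIT, L1-HIT, MISS, L1-HIT, L1-HIT, VC-HIT, L1-HIT, L1-HIT, MISS, MISS, VC-HIT]

0: 0x4a (blk 18, set 2) → MISS  vc=[]
1: 0x4a (blk 18, set 2) → L1-HIT  vc=[]
2: 0x48 (blk 18, set 2) → L1-HIT  vc=[]
3: 0x52 (blk 20, set 0) → MISS  vc=[]
4: 0x4b (blk 18, set 2) → L1-HIT  vc=[]
5: 0x53 (blk 20, set 0) → L1-HIT  vc=[]
6: 0x42 (blk 16, set 0) → MISS  vc=[20]
7: 0x40 (blk 16, set 0) → L1-HIT  vc=[20]
8: 0x4b (blk 18, set 2) → L1-HIT  vc=[20]
9: 0x50 (blk 20, set 0) → VC-HIT  vc=[16]
10: 0x53 (blk 20, set 0) → L1-HIT  vc=[16]
11: 0x49 (blk 18, set 2) → L1-HIT  vc=[16]
12: 0x11 (blk 4, set 0) → MISS  vc=[16, 20]
13: 0x23 (blk 8, set 0) → MISS  vc=[16, 20, 4]
14: 0x13 (blk 4, set 0) → VC-HIT  vc=[16, 20, 8]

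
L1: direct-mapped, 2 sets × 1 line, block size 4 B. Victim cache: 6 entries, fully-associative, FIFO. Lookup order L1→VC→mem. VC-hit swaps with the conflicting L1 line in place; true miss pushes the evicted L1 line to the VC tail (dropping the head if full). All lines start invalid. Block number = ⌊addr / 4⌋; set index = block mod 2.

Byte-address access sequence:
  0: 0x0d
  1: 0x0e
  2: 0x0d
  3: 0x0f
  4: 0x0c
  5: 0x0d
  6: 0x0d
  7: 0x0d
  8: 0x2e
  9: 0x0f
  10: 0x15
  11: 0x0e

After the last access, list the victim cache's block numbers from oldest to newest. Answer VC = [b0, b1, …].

VC = [11, 5]

#0 0xd→b3/s1 MISS; vc=[]
#1 0xe→b3/s1 L1-HIT; vc=[]
#2 0xd→b3/s1 L1-HIT; vc=[]
#3 0xf→b3/s1 L1-HIT; vc=[]
#4 0xc→b3/s1 L1-HIT; vc=[]
#5 0xd→b3/s1 L1-HIT; vc=[]
#6 0xd→b3/s1 L1-HIT; vc=[]
#7 0xd→b3/s1 L1-HIT; vc=[]
#8 0x2e→b11/s1 MISS; vc=[3]
#9 0xf→b3/s1 VC-HIT; vc=[11]
#10 0x15→b5/s1 MISS; vc=[11,3]
#11 0xe→b3/s1 VC-HIT; vc=[11,5]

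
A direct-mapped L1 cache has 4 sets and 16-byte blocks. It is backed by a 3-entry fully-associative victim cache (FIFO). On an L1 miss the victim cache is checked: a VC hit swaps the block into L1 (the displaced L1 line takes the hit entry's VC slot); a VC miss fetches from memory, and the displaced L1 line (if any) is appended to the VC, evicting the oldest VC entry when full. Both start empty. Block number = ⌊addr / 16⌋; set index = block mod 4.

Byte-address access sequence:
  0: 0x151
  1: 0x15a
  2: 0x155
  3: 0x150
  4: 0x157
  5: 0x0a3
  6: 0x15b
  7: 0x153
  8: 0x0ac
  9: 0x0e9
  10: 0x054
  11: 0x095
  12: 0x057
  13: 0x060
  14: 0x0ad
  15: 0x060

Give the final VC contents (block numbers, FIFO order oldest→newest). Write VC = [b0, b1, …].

  [0] addr=0x151 blk=21 s=1: MISS | VC []
  [1] addr=0x15a blk=21 s=1: L1-HIT | VC []
  [2] addr=0x155 blk=21 s=1: L1-HIT | VC []
  [3] addr=0x150 blk=21 s=1: L1-HIT | VC []
  [4] addr=0x157 blk=21 s=1: L1-HIT | VC []
  [5] addr=0xa3 blk=10 s=2: MISS | VC []
  [6] addr=0x15b blk=21 s=1: L1-HIT | VC []
  [7] addr=0x153 blk=21 s=1: L1-HIT | VC []
  [8] addr=0xac blk=10 s=2: L1-HIT | VC []
  [9] addr=0xe9 blk=14 s=2: MISS | VC [10]
  [10] addr=0x54 blk=5 s=1: MISS | VC [10, 21]
  [11] addr=0x95 blk=9 s=1: MISS | VC [10, 21, 5]
  [12] addr=0x57 blk=5 s=1: VC-HIT | VC [10, 21, 9]
  [13] addr=0x60 blk=6 s=2: MISS | VC [21, 9, 14]
  [14] addr=0xad blk=10 s=2: MISS | VC [9, 14, 6]
  [15] addr=0x60 blk=6 s=2: VC-HIT | VC [9, 14, 10]

VC = [9, 14, 10]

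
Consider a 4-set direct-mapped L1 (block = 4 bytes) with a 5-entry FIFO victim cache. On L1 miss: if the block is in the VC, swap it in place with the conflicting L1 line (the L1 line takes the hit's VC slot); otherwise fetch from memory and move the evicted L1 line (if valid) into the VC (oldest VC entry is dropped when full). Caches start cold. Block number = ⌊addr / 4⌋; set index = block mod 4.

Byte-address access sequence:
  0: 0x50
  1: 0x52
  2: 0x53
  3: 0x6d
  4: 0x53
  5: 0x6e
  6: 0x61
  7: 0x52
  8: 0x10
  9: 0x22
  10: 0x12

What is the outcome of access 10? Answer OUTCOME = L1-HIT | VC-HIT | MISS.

0: 0x50 (blk 20, set 0) → MISS  vc=[]
1: 0x52 (blk 20, set 0) → L1-HIT  vc=[]
2: 0x53 (blk 20, set 0) → L1-HIT  vc=[]
3: 0x6d (blk 27, set 3) → MISS  vc=[]
4: 0x53 (blk 20, set 0) → L1-HIT  vc=[]
5: 0x6e (blk 27, set 3) → L1-HIT  vc=[]
6: 0x61 (blk 24, set 0) → MISS  vc=[20]
7: 0x52 (blk 20, set 0) → VC-HIT  vc=[24]
8: 0x10 (blk 4, set 0) → MISS  vc=[24, 20]
9: 0x22 (blk 8, set 0) → MISS  vc=[24, 20, 4]
10: 0x12 (blk 4, set 0) → VC-HIT  vc=[24, 20, 8]

OUTCOME = VC-HIT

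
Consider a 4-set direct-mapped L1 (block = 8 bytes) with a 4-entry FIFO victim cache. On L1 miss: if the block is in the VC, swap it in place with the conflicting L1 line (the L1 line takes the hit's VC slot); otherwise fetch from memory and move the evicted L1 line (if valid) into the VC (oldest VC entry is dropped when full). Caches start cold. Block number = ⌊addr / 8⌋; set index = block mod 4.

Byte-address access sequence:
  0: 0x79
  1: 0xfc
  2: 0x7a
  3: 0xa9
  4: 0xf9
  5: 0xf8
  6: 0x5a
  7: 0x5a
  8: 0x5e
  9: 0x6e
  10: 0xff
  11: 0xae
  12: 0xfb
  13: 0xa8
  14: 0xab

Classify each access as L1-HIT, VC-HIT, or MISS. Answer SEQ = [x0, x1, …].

  [0] addr=0x79 blk=15 s=3: MISS | VC []
  [1] addr=0xfc blk=31 s=3: MISS | VC [15]
  [2] addr=0x7a blk=15 s=3: VC-HIT | VC [31]
  [3] addr=0xa9 blk=21 s=1: MISS | VC [31]
  [4] addr=0xf9 blk=31 s=3: VC-HIT | VC [15]
  [5] addr=0xf8 blk=31 s=3: L1-HIT | VC [15]
  [6] addr=0x5a blk=11 s=3: MISS | VC [15, 31]
  [7] addr=0x5a blk=11 s=3: L1-HIT | VC [15, 31]
  [8] addr=0x5e blk=11 s=3: L1-HIT | VC [15, 31]
  [9] addr=0x6e blk=13 s=1: MISS | VC [15, 31, 21]
  [10] addr=0xff blk=31 s=3: VC-HIT | VC [15, 11, 21]
  [11] addr=0xae blk=21 s=1: VC-HIT | VC [15, 11, 13]
  [12] addr=0xfb blk=31 s=3: L1-HIT | VC [15, 11, 13]
  [13] addr=0xa8 blk=21 s=1: L1-HIT | VC [15, 11, 13]
  [14] addr=0xab blk=21 s=1: L1-HIT | VC [15, 11, 13]

SEQ = [MISS, MISS, VC-HIT, MISS, VC-HIT, L1-HIT, MISS, L1-HIT, L1-HIT, MISS, VC-HIT, VC-HIT, L1-HIT, L1-HIT, L1-HIT]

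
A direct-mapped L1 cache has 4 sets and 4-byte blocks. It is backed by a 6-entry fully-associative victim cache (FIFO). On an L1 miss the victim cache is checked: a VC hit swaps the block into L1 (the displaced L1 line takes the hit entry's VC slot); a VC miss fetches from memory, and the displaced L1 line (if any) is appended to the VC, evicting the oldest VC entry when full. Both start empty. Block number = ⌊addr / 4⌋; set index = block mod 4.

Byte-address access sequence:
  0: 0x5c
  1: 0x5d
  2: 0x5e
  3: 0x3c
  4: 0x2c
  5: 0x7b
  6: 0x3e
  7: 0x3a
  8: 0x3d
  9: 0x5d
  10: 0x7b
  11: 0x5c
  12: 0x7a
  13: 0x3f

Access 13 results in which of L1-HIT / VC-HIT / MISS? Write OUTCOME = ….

OUTCOME = VC-HIT

  [0] addr=0x5c blk=23 s=3: MISS | VC []
  [1] addr=0x5d blk=23 s=3: L1-HIT | VC []
  [2] addr=0x5e blk=23 s=3: L1-HIT | VC []
  [3] addr=0x3c blk=15 s=3: MISS | VC [23]
  [4] addr=0x2c blk=11 s=3: MISS | VC [23, 15]
  [5] addr=0x7b blk=30 s=2: MISS | VC [23, 15]
  [6] addr=0x3e blk=15 s=3: VC-HIT | VC [23, 11]
  [7] addr=0x3a blk=14 s=2: MISS | VC [23, 11, 30]
  [8] addr=0x3d blk=15 s=3: L1-HIT | VC [23, 11, 30]
  [9] addr=0x5d blk=23 s=3: VC-HIT | VC [15, 11, 30]
  [10] addr=0x7b blk=30 s=2: VC-HIT | VC [15, 11, 14]
  [11] addr=0x5c blk=23 s=3: L1-HIT | VC [15, 11, 14]
  [12] addr=0x7a blk=30 s=2: L1-HIT | VC [15, 11, 14]
  [13] addr=0x3f blk=15 s=3: VC-HIT | VC [23, 11, 14]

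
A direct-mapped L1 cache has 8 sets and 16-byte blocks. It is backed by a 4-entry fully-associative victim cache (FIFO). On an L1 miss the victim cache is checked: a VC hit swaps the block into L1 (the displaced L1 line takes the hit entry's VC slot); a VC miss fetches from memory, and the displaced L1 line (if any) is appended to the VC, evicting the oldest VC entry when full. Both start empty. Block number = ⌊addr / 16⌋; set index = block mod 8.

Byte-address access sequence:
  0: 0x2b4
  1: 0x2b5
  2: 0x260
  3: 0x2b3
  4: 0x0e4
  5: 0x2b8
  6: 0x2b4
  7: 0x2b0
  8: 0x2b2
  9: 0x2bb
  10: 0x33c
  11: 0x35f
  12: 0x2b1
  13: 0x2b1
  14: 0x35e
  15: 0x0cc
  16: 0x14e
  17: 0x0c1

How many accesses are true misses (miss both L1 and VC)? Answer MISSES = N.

MISSES = 7

0: 0x2b4 (blk 43, set 3) → MISS  vc=[]
1: 0x2b5 (blk 43, set 3) → L1-HIT  vc=[]
2: 0x260 (blk 38, set 6) → MISS  vc=[]
3: 0x2b3 (blk 43, set 3) → L1-HIT  vc=[]
4: 0xe4 (blk 14, set 6) → MISS  vc=[38]
5: 0x2b8 (blk 43, set 3) → L1-HIT  vc=[38]
6: 0x2b4 (blk 43, set 3) → L1-HIT  vc=[38]
7: 0x2b0 (blk 43, set 3) → L1-HIT  vc=[38]
8: 0x2b2 (blk 43, set 3) → L1-HIT  vc=[38]
9: 0x2bb (blk 43, set 3) → L1-HIT  vc=[38]
10: 0x33c (blk 51, set 3) → MISS  vc=[38, 43]
11: 0x35f (blk 53, set 5) → MISS  vc=[38, 43]
12: 0x2b1 (blk 43, set 3) → VC-HIT  vc=[38, 51]
13: 0x2b1 (blk 43, set 3) → L1-HIT  vc=[38, 51]
14: 0x35e (blk 53, set 5) → L1-HIT  vc=[38, 51]
15: 0xcc (blk 12, set 4) → MISS  vc=[38, 51]
16: 0x14e (blk 20, set 4) → MISS  vc=[38, 51, 12]
17: 0xc1 (blk 12, set 4) → VC-HIT  vc=[38, 51, 20]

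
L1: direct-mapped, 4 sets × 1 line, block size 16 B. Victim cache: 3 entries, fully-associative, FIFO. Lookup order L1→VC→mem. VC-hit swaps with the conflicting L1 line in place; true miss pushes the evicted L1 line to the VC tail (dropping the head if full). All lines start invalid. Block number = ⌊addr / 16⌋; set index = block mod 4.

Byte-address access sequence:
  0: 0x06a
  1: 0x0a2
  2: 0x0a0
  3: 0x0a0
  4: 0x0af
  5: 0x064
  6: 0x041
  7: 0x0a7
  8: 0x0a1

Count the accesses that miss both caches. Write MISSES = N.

  [0] addr=0x6a blk=6 s=2: MISS | VC []
  [1] addr=0xa2 blk=10 s=2: MISS | VC [6]
  [2] addr=0xa0 blk=10 s=2: L1-HIT | VC [6]
  [3] addr=0xa0 blk=10 s=2: L1-HIT | VC [6]
  [4] addr=0xaf blk=10 s=2: L1-HIT | VC [6]
  [5] addr=0x64 blk=6 s=2: VC-HIT | VC [10]
  [6] addr=0x41 blk=4 s=0: MISS | VC [10]
  [7] addr=0xa7 blk=10 s=2: VC-HIT | VC [6]
  [8] addr=0xa1 blk=10 s=2: L1-HIT | VC [6]

MISSES = 3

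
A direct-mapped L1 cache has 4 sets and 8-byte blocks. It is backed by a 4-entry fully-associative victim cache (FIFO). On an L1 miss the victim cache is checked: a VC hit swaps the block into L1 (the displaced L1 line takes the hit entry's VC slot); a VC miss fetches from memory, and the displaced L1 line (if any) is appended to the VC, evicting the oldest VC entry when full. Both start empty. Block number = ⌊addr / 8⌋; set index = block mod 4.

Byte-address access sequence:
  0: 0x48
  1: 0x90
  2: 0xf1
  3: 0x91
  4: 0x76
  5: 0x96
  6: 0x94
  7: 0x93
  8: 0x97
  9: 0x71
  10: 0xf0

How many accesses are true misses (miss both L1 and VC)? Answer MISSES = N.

MISSES = 4

  [0] addr=0x48 blk=9 s=1: MISS | VC []
  [1] addr=0x90 blk=18 s=2: MISS | VC []
  [2] addr=0xf1 blk=30 s=2: MISS | VC [18]
  [3] addr=0x91 blk=18 s=2: VC-HIT | VC [30]
  [4] addr=0x76 blk=14 s=2: MISS | VC [30, 18]
  [5] addr=0x96 blk=18 s=2: VC-HIT | VC [30, 14]
  [6] addr=0x94 blk=18 s=2: L1-HIT | VC [30, 14]
  [7] addr=0x93 blk=18 s=2: L1-HIT | VC [30, 14]
  [8] addr=0x97 blk=18 s=2: L1-HIT | VC [30, 14]
  [9] addr=0x71 blk=14 s=2: VC-HIT | VC [30, 18]
  [10] addr=0xf0 blk=30 s=2: VC-HIT | VC [14, 18]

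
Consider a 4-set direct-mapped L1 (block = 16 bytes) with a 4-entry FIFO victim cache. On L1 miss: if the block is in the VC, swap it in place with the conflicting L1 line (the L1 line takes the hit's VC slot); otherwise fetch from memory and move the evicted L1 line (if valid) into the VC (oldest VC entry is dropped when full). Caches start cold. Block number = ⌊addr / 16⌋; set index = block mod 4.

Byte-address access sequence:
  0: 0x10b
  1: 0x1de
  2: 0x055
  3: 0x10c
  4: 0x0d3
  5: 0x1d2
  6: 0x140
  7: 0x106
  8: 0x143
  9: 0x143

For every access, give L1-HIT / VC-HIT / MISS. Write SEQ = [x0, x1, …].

#0 0x10b→b16/s0 MISS; vc=[]
#1 0x1de→b29/s1 MISS; vc=[]
#2 0x55→b5/s1 MISS; vc=[29]
#3 0x10c→b16/s0 L1-HIT; vc=[29]
#4 0xd3→b13/s1 MISS; vc=[29,5]
#5 0x1d2→b29/s1 VC-HIT; vc=[13,5]
#6 0x140→b20/s0 MISS; vc=[13,5,16]
#7 0x106→b16/s0 VC-HIT; vc=[13,5,20]
#8 0x143→b20/s0 VC-HIT; vc=[13,5,16]
#9 0x143→b20/s0 L1-HIT; vc=[13,5,16]

SEQ = [MISS, MISS, MISS, L1-HIT, MISS, VC-HIT, MISS, VC-HIT, VC-HIT, L1-HIT]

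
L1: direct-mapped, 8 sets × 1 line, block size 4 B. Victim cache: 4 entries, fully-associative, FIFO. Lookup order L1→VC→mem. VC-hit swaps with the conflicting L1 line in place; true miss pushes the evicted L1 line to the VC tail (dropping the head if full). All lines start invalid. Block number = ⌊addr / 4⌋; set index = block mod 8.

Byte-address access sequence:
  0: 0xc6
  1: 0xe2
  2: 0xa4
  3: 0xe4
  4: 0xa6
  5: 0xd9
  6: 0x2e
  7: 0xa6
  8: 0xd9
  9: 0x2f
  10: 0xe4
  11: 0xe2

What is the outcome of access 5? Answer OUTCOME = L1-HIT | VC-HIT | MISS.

OUTCOME = MISS

  [0] addr=0xc6 blk=49 s=1: MISS | VC []
  [1] addr=0xe2 blk=56 s=0: MISS | VC []
  [2] addr=0xa4 blk=41 s=1: MISS | VC [49]
  [3] addr=0xe4 blk=57 s=1: MISS | VC [49, 41]
  [4] addr=0xa6 blk=41 s=1: VC-HIT | VC [49, 57]
  [5] addr=0xd9 blk=54 s=6: MISS | VC [49, 57]
  [6] addr=0x2e blk=11 s=3: MISS | VC [49, 57]
  [7] addr=0xa6 blk=41 s=1: L1-HIT | VC [49, 57]
  [8] addr=0xd9 blk=54 s=6: L1-HIT | VC [49, 57]
  [9] addr=0x2f blk=11 s=3: L1-HIT | VC [49, 57]
  [10] addr=0xe4 blk=57 s=1: VC-HIT | VC [49, 41]
  [11] addr=0xe2 blk=56 s=0: L1-HIT | VC [49, 41]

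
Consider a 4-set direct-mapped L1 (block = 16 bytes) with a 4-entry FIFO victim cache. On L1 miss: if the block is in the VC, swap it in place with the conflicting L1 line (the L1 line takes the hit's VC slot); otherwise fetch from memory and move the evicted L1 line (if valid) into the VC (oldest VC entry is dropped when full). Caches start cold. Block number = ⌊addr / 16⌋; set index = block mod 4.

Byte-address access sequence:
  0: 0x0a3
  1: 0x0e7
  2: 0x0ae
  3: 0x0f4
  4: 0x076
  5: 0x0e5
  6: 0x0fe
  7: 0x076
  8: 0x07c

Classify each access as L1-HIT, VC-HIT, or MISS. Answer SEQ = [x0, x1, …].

0: 0xa3 (blk 10, set 2) → MISS  vc=[]
1: 0xe7 (blk 14, set 2) → MISS  vc=[10]
2: 0xae (blk 10, set 2) → VC-HIT  vc=[14]
3: 0xf4 (blk 15, set 3) → MISS  vc=[14]
4: 0x76 (blk 7, set 3) → MISS  vc=[14, 15]
5: 0xe5 (blk 14, set 2) → VC-HIT  vc=[10, 15]
6: 0xfe (blk 15, set 3) → VC-HIT  vc=[10, 7]
7: 0x76 (blk 7, set 3) → VC-HIT  vc=[10, 15]
8: 0x7c (blk 7, set 3) → L1-HIT  vc=[10, 15]

SEQ = [MISS, MISS, VC-HIT, MISS, MISS, VC-HIT, VC-HIT, VC-HIT, L1-HIT]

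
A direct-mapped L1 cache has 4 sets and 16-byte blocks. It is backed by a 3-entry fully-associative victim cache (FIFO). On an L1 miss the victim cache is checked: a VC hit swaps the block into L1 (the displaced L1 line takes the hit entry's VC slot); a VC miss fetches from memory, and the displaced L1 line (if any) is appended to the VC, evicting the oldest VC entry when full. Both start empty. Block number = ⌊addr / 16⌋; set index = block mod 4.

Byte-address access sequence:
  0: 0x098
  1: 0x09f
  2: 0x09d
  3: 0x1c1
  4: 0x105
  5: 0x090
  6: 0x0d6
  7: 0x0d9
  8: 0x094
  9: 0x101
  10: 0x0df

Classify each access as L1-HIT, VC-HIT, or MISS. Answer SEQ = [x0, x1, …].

0: 0x98 (blk 9, set 1) → MISS  vc=[]
1: 0x9f (blk 9, set 1) → L1-HIT  vc=[]
2: 0x9d (blk 9, set 1) → L1-HIT  vc=[]
3: 0x1c1 (blk 28, set 0) → MISS  vc=[]
4: 0x105 (blk 16, set 0) → MISS  vc=[28]
5: 0x90 (blk 9, set 1) → L1-HIT  vc=[28]
6: 0xd6 (blk 13, set 1) → MISS  vc=[28, 9]
7: 0xd9 (blk 13, set 1) → L1-HIT  vc=[28, 9]
8: 0x94 (blk 9, set 1) → VC-HIT  vc=[28, 13]
9: 0x101 (blk 16, set 0) → L1-HIT  vc=[28, 13]
10: 0xdf (blk 13, set 1) → VC-HIT  vc=[28, 9]

SEQ = [MISS, L1-HIT, L1-HIT, MISS, MISS, L1-HIT, MISS, L1-HIT, VC-HIT, L1-HIT, VC-HIT]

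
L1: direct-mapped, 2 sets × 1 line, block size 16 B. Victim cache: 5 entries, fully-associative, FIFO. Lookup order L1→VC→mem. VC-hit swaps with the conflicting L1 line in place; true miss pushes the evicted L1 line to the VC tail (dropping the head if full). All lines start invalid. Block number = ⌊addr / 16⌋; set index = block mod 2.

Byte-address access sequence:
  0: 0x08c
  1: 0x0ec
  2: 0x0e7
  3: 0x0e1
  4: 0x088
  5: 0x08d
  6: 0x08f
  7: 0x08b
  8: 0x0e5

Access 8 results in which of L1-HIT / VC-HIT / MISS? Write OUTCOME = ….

OUTCOME = VC-HIT

0: 0x8c (blk 8, set 0) → MISS  vc=[]
1: 0xec (blk 14, set 0) → MISS  vc=[8]
2: 0xe7 (blk 14, set 0) → L1-HIT  vc=[8]
3: 0xe1 (blk 14, set 0) → L1-HIT  vc=[8]
4: 0x88 (blk 8, set 0) → VC-HIT  vc=[14]
5: 0x8d (blk 8, set 0) → L1-HIT  vc=[14]
6: 0x8f (blk 8, set 0) → L1-HIT  vc=[14]
7: 0x8b (blk 8, set 0) → L1-HIT  vc=[14]
8: 0xe5 (blk 14, set 0) → VC-HIT  vc=[8]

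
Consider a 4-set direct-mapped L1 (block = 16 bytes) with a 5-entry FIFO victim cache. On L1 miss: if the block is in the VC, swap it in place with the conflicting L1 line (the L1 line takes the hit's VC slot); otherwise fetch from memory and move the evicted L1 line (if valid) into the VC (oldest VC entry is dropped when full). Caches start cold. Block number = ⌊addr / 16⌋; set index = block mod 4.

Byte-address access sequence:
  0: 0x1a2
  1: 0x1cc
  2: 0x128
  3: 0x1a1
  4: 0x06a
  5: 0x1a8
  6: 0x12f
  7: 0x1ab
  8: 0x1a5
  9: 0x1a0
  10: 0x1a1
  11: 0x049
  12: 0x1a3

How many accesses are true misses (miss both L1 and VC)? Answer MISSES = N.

  [0] addr=0x1a2 blk=26 s=2: MISS | VC []
  [1] addr=0x1cc blk=28 s=0: MISS | VC []
  [2] addr=0x128 blk=18 s=2: MISS | VC [26]
  [3] addr=0x1a1 blk=26 s=2: VC-HIT | VC [18]
  [4] addr=0x6a blk=6 s=2: MISS | VC [18, 26]
  [5] addr=0x1a8 blk=26 s=2: VC-HIT | VC [18, 6]
  [6] addr=0x12f blk=18 s=2: VC-HIT | VC [26, 6]
  [7] addr=0x1ab blk=26 s=2: VC-HIT | VC [18, 6]
  [8] addr=0x1a5 blk=26 s=2: L1-HIT | VC [18, 6]
  [9] addr=0x1a0 blk=26 s=2: L1-HIT | VC [18, 6]
  [10] addr=0x1a1 blk=26 s=2: L1-HIT | VC [18, 6]
  [11] addr=0x49 blk=4 s=0: MISS | VC [18, 6, 28]
  [12] addr=0x1a3 blk=26 s=2: L1-HIT | VC [18, 6, 28]

MISSES = 5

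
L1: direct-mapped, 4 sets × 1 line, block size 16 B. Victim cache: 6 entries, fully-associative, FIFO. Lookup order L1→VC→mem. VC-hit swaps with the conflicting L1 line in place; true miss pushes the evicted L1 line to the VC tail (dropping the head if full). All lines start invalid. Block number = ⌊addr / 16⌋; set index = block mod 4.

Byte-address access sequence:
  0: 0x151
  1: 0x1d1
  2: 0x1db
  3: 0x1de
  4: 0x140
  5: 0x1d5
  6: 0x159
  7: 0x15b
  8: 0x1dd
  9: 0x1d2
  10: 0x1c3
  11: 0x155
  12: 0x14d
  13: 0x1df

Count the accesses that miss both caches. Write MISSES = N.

MISSES = 4

#0 0x151→b21/s1 MISS; vc=[]
#1 0x1d1→b29/s1 MISS; vc=[21]
#2 0x1db→b29/s1 L1-HIT; vc=[21]
#3 0x1de→b29/s1 L1-HIT; vc=[21]
#4 0x140→b20/s0 MISS; vc=[21]
#5 0x1d5→b29/s1 L1-HIT; vc=[21]
#6 0x159→b21/s1 VC-HIT; vc=[29]
#7 0x15b→b21/s1 L1-HIT; vc=[29]
#8 0x1dd→b29/s1 VC-HIT; vc=[21]
#9 0x1d2→b29/s1 L1-HIT; vc=[21]
#10 0x1c3→b28/s0 MISS; vc=[21,20]
#11 0x155→b21/s1 VC-HIT; vc=[29,20]
#12 0x14d→b20/s0 VC-HIT; vc=[29,28]
#13 0x1df→b29/s1 VC-HIT; vc=[21,28]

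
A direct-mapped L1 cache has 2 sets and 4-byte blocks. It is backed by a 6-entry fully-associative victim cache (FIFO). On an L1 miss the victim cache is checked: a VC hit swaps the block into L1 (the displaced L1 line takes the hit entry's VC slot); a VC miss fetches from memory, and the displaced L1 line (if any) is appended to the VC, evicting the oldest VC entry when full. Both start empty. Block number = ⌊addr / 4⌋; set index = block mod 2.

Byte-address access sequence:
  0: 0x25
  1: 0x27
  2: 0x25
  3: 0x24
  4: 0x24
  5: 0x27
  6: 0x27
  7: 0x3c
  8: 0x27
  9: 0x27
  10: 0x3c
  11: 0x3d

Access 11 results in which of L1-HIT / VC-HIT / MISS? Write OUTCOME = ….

  [0] addr=0x25 blk=9 s=1: MISS | VC []
  [1] addr=0x27 blk=9 s=1: L1-HIT | VC []
  [2] addr=0x25 blk=9 s=1: L1-HIT | VC []
  [3] addr=0x24 blk=9 s=1: L1-HIT | VC []
  [4] addr=0x24 blk=9 s=1: L1-HIT | VC []
  [5] addr=0x27 blk=9 s=1: L1-HIT | VC []
  [6] addr=0x27 blk=9 s=1: L1-HIT | VC []
  [7] addr=0x3c blk=15 s=1: MISS | VC [9]
  [8] addr=0x27 blk=9 s=1: VC-HIT | VC [15]
  [9] addr=0x27 blk=9 s=1: L1-HIT | VC [15]
  [10] addr=0x3c blk=15 s=1: VC-HIT | VC [9]
  [11] addr=0x3d blk=15 s=1: L1-HIT | VC [9]

OUTCOME = L1-HIT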